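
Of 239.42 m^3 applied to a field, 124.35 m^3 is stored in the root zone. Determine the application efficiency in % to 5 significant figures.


Approach: apply the application efficiency ratio, Ea = (stored/applied)*100.
Ea = (124.35/239.42)*100 = 51.938 %
Therefore the application efficiency = 51.938 %.


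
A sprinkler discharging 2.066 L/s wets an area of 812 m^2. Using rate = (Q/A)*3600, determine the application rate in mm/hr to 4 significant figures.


rate = (2.066 / 812) * 3600 = 9.160 mm/hr
Therefore the application rate = 9.160 mm/hr.


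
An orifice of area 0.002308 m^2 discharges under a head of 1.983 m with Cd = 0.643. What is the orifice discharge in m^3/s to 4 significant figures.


Approach: apply the orifice equation, Q = Cd*A*sqrt(2*g*h).
Q = 0.643 * 0.002308 * sqrt(2*9.81*1.983) = 0.009257 m^3/s
Therefore the orifice discharge = 0.009257 m^3/s.


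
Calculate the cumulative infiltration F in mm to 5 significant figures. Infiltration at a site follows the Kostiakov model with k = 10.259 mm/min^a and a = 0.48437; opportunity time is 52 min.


Approach: apply the Kostiakov infiltration equation, F = k*t^a.
F = 10.259 * 52^0.48437 = 69.548 mm
Therefore the cumulative infiltration F = 69.548 mm.


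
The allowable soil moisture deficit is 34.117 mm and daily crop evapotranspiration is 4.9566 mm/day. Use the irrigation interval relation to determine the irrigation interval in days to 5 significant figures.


Approach: apply the irrigation interval relation, interval = SMD / ETc.
interval = 34.117 / 4.9566 = 6.8831 days
Therefore the irrigation interval = 6.8831 days.


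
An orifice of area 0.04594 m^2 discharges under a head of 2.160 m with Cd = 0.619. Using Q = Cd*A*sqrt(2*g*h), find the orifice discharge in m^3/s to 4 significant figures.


Q = 0.619 * 0.04594 * sqrt(2*9.81*2.160) = 0.1851 m^3/s
Therefore the orifice discharge = 0.1851 m^3/s.


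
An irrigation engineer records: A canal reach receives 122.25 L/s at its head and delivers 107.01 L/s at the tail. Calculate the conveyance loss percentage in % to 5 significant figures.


Approach: apply the conveyance loss ratio, loss% = ((Q_head - Q_tail)/Q_head)*100.
loss = ((122.25 - 107.01)/122.25)*100 = 12.466 %
Therefore the conveyance loss percentage = 12.466 %.


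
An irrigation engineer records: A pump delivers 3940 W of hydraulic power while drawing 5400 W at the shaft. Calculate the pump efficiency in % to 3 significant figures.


Approach: apply the efficiency ratio, eta = (P_out/P_in)*100.
eta = (3940 / 5400) * 100 = 73.0 %
Therefore the pump efficiency = 73.0 %.


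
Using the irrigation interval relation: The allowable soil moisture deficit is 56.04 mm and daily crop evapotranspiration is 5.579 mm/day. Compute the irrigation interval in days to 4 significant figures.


Approach: apply the irrigation interval relation, interval = SMD / ETc.
interval = 56.04 / 5.579 = 10.04 days
Therefore the irrigation interval = 10.04 days.


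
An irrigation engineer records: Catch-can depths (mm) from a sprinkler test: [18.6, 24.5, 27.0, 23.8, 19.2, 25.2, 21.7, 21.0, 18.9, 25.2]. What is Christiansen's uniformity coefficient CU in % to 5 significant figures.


Approach: apply Christiansen's uniformity coefficient, CU = (1 - mean_abs_deviation/mean)*100.
mean = 22.51000 mm
mean |d_i - mean| = 2.630000 mm
CU = (1 - 2.630000/22.51000)*100 = 88.316 %
Therefore Christiansen's uniformity coefficient CU = 88.316 %.


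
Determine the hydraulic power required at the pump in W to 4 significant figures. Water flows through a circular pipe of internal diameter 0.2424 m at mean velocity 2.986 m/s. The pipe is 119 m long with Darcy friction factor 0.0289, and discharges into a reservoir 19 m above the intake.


Approach: apply continuity + Darcy-Weisbach + hydraulic power, Q = A*v; hf = f*(L/D)*(v^2/(2g)); H = static + hf; P = rho*g*Q*H.
Step 1 — flow rate (continuity, Q = A*v):
  A = pi*(0.2424/2)^2 = 0.0461482 m^2
  Q = 0.0461482 * 2.986 = 0.137799 m^3/s
Step 2 — friction head loss (Darcy-Weisbach):
  hf = 0.0289 * (119/0.2424) * (2.986^2 / (2*9.81))
  hf = 6.44752 m
Step 3 — total head: H = 19 + 6.44752 = 25.4475 m
Step 4 — hydraulic power (P = rho*g*Q*H):
  P = 1000 * 9.81 * 0.137799 * 25.4475 = 34400 W
Therefore the hydraulic power required at the pump = 34400 W.


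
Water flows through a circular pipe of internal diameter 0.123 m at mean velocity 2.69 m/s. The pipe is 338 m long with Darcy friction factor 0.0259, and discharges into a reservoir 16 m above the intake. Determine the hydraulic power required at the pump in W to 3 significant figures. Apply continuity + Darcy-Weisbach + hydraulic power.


Approach: apply continuity + Darcy-Weisbach + hydraulic power, Q = A*v; hf = f*(L/D)*(v^2/(2g)); H = static + hf; P = rho*g*Q*H.
Step 1 — flow rate (continuity, Q = A*v):
  A = pi*(0.123/2)^2 = 0.011882 m^2
  Q = 0.011882 * 2.69 = 0.031963 m^3/s
Step 2 — friction head loss (Darcy-Weisbach):
  hf = 0.0259 * (338/0.123) * (2.69^2 / (2*9.81))
  hf = 26.249 m
Step 3 — total head: H = 16 + 26.249 = 42.249 m
Step 4 — hydraulic power (P = rho*g*Q*H):
  P = 1000 * 9.81 * 0.031963 * 42.249 = 13200 W
Therefore the hydraulic power required at the pump = 13200 W.


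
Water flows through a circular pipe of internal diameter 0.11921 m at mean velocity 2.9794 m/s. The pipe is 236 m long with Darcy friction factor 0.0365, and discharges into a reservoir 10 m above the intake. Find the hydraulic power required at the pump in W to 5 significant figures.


Approach: apply continuity + Darcy-Weisbach + hydraulic power, Q = A*v; hf = f*(L/D)*(v^2/(2g)); H = static + hf; P = rho*g*Q*H.
Step 1 — flow rate (continuity, Q = A*v):
  A = pi*(0.11921/2)^2 = 0.01116131 m^2
  Q = 0.01116131 * 2.9794 = 0.03325401 m^3/s
Step 2 — friction head loss (Darcy-Weisbach):
  hf = 0.0365 * (236/0.11921) * (2.9794^2 / (2*9.81))
  hf = 32.69270 m
Step 3 — total head: H = 10 + 32.69270 = 42.69270 m
Step 4 — hydraulic power (P = rho*g*Q*H):
  P = 1000 * 9.81 * 0.03325401 * 42.69270 = 13927 W
Therefore the hydraulic power required at the pump = 13927 W.


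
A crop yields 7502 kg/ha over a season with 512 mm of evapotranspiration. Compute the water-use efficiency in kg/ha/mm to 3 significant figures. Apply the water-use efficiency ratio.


Approach: apply the water-use efficiency ratio, WUE = yield/ET.
WUE = 7502 / 512 = 14.7 kg/ha/mm
Therefore the water-use efficiency = 14.7 kg/ha/mm.


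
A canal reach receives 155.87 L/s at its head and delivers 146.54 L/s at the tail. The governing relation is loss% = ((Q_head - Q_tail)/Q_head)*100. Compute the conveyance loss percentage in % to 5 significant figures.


loss = ((155.87 - 146.54)/155.87)*100 = 5.9858 %
Therefore the conveyance loss percentage = 5.9858 %.


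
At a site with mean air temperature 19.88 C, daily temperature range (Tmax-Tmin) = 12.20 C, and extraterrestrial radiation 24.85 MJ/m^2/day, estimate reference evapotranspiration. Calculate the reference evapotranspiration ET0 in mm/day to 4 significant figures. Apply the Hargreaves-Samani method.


Approach: apply the Hargreaves-Samani method, ET0 = 0.0023*(Tmean+17.8)*sqrt(Tmax-Tmin)*0.408*Ra.
ET0 = 0.0023*(19.88+17.8)*sqrt(12.20)*0.408*24.85 = 3.069 mm/day
Therefore the reference evapotranspiration ET0 = 3.069 mm/day.


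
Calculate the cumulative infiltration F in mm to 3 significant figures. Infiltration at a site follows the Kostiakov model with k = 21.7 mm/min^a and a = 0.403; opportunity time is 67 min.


Approach: apply the Kostiakov infiltration equation, F = k*t^a.
F = 21.7 * 67^0.403 = 118 mm
Therefore the cumulative infiltration F = 118 mm.


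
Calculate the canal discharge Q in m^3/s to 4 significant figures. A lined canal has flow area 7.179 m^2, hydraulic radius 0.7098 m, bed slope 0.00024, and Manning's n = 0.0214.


Approach: apply Manning's equation, Q = (1/n)*A*R^(2/3)*S^(1/2).
Q = (1/0.0214) * 7.179 * 0.7098^(2/3) * 0.00024^(1/2) = 4.135 m^3/s
Therefore the canal discharge Q = 4.135 m^3/s.


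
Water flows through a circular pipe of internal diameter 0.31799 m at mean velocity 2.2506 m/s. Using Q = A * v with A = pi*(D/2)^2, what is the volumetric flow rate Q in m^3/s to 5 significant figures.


A = pi*(0.31799/2)^2 = 0.07941761 m^2
Q = 0.07941761 * 2.2506 = 0.17874 m^3/s
Therefore the volumetric flow rate Q = 0.17874 m^3/s.


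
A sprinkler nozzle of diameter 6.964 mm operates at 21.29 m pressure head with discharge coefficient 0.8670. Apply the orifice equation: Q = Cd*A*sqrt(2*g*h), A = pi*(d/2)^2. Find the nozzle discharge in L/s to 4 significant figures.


A = pi*(6.964e-3/2)^2 = 3.80897e-05 m^2
Q = 0.8670 * 3.80897e-05 * sqrt(2*9.81*21.29) * 1000 = 0.6749 L/s
Therefore the nozzle discharge = 0.6749 L/s.


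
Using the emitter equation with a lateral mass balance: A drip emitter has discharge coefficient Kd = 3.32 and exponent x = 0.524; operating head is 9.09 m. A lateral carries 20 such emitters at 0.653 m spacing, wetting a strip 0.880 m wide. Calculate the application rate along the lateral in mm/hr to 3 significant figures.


Approach: apply the emitter equation with a lateral mass balance, q = Kd*h^x; Q = n*q; rate = Q/(n*spacing*width).
Step 1 — single emitter flow (q = Kd*h^x):
  q = 3.32 * 9.09^0.524 = 10.554 L/hr
Step 2 — total lateral flow: Q = 20 * 10.554 = 211.08 L/hr
Step 3 — wetted area: A = 20 * 0.653 * 0.880 = 11.493 m^2
Step 4 — application rate: Q/A = 211.08/11.493 = 18.4 mm/hr
Therefore the application rate along the lateral = 18.4 mm/hr.


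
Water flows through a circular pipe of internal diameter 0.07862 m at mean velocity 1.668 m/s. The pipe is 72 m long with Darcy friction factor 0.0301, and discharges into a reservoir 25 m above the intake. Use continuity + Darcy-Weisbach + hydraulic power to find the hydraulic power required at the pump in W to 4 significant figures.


Approach: apply continuity + Darcy-Weisbach + hydraulic power, Q = A*v; hf = f*(L/D)*(v^2/(2g)); H = static + hf; P = rho*g*Q*H.
Step 1 — flow rate (continuity, Q = A*v):
  A = pi*(0.07862/2)^2 = 0.00485463 m^2
  Q = 0.00485463 * 1.668 = 0.00809752 m^3/s
Step 2 — friction head loss (Darcy-Weisbach):
  hf = 0.0301 * (72/0.07862) * (1.668^2 / (2*9.81))
  hf = 3.90894 m
Step 3 — total head: H = 25 + 3.90894 = 28.9089 m
Step 4 — hydraulic power (P = rho*g*Q*H):
  P = 1000 * 9.81 * 0.00809752 * 28.9089 = 2296 W
Therefore the hydraulic power required at the pump = 2296 W.


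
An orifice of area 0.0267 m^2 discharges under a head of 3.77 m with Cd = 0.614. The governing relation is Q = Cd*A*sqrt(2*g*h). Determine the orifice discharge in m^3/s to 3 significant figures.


Q = 0.614 * 0.0267 * sqrt(2*9.81*3.77) = 0.141 m^3/s
Therefore the orifice discharge = 0.141 m^3/s.


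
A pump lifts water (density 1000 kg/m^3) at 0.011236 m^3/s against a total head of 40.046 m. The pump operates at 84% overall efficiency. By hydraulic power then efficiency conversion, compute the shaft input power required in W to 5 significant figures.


Approach: apply hydraulic power then efficiency conversion, P = rho*g*Q*H; P_in = P/eta.
Step 1 — hydraulic power (P = rho*g*Q*H):
  P = 1000 * 9.81 * 0.011236 * 40.046 = 4414.077 W
Step 2 — input power: P_in = P/eta = 4414.077 / 0.84 = 5254.9 W
Therefore the shaft input power required = 5254.9 W.


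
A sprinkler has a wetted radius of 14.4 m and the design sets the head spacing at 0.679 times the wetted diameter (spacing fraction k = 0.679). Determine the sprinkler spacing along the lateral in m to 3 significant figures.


Approach: apply the sprinkler spacing rule (spacing as a fraction of wetted diameter), S = k*(2*R).
S = 0.679 * (2 * 14.4) = 19.6 m
Therefore the sprinkler spacing along the lateral = 19.6 m.


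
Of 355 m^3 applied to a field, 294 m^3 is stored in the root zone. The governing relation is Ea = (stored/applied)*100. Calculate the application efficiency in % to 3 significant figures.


Ea = (294/355)*100 = 82.8 %
Therefore the application efficiency = 82.8 %.


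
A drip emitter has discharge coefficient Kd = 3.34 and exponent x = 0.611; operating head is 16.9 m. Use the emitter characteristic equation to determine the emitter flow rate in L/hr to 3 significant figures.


Approach: apply the emitter characteristic equation, q = Kd * h^x.
q = 3.34 * 16.9^0.611 = 18.8 L/hr
Therefore the emitter flow rate = 18.8 L/hr.


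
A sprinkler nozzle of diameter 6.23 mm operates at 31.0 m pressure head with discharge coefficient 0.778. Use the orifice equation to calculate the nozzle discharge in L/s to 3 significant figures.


Approach: apply the orifice equation, Q = Cd*A*sqrt(2*g*h), A = pi*(d/2)^2.
A = pi*(6.23e-3/2)^2 = 3.0484e-05 m^2
Q = 0.778 * 3.0484e-05 * sqrt(2*9.81*31.0) * 1000 = 0.585 L/s
Therefore the nozzle discharge = 0.585 L/s.


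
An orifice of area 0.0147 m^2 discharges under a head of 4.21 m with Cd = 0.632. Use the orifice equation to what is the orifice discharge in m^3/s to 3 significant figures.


Approach: apply the orifice equation, Q = Cd*A*sqrt(2*g*h).
Q = 0.632 * 0.0147 * sqrt(2*9.81*4.21) = 0.0844 m^3/s
Therefore the orifice discharge = 0.0844 m^3/s.


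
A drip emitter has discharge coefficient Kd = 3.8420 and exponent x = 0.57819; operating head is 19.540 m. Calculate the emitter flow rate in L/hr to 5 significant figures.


Approach: apply the emitter characteristic equation, q = Kd * h^x.
q = 3.8420 * 19.540^0.57819 = 21.427 L/hr
Therefore the emitter flow rate = 21.427 L/hr.


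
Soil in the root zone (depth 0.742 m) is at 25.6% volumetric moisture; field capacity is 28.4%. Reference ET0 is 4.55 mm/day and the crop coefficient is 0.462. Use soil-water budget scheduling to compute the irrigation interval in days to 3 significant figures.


Approach: apply soil-water budget scheduling, SMD = (FC-theta)/100*depth*1000; ETc = ET0*Kc; interval = SMD/ETc.
Step 1 — soil moisture deficit:
  SMD = (28.4 - 25.6)/100 * 0.742 * 1000 = 20.776 mm
Step 2 — daily crop ET (ETc = ET0*Kc):
  ETc = 4.55 * 0.462 = 2.1021 mm/day
Step 3 — irrigation interval (SMD/ETc):
  interval = 20.776 / 2.1021 = 9.88 days
Therefore the irrigation interval = 9.88 days.


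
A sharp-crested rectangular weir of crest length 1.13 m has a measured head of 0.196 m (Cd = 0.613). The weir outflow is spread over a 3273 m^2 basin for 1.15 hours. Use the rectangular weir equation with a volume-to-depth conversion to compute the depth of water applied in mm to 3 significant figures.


Approach: apply the rectangular weir equation with a volume-to-depth conversion, Q = (2/3)*Cd*L*sqrt(2g)*H^1.5; d = Q*t/A * 1000.
Step 1 — weir discharge:
  Q = (2/3)*0.613*1.13*sqrt(2*9.81)*0.196^1.5 = 0.17749 m^3/s
Step 2 — volume: V = 0.17749 * 1.15*3600 = 734.82 m^3
Step 3 — depth: d = V/A * 1000 = 734.82/3273 * 1000 = 225 mm
Therefore the depth of water applied = 225 mm.


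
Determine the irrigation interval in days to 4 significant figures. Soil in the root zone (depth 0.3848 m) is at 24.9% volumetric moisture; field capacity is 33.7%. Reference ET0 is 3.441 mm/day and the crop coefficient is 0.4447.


Approach: apply soil-water budget scheduling, SMD = (FC-theta)/100*depth*1000; ETc = ET0*Kc; interval = SMD/ETc.
Step 1 — soil moisture deficit:
  SMD = (33.7 - 24.9)/100 * 0.3848 * 1000 = 33.8624 mm
Step 2 — daily crop ET (ETc = ET0*Kc):
  ETc = 3.441 * 0.4447 = 1.53021 mm/day
Step 3 — irrigation interval (SMD/ETc):
  interval = 33.8624 / 1.53021 = 22.13 days
Therefore the irrigation interval = 22.13 days.


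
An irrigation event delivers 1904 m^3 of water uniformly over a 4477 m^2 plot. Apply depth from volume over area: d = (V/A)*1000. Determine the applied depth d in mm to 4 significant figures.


d = (1904 / 4477) * 1000 = 425.3 mm
Therefore the applied depth d = 425.3 mm.


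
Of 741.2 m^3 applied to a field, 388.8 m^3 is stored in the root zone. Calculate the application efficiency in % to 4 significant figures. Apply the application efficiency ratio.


Approach: apply the application efficiency ratio, Ea = (stored/applied)*100.
Ea = (388.8/741.2)*100 = 52.46 %
Therefore the application efficiency = 52.46 %.


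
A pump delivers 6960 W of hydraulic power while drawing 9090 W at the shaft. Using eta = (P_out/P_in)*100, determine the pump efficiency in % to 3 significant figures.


eta = (6960 / 9090) * 100 = 76.6 %
Therefore the pump efficiency = 76.6 %.


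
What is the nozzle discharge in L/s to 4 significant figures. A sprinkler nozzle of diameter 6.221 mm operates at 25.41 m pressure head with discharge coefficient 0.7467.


Approach: apply the orifice equation, Q = Cd*A*sqrt(2*g*h), A = pi*(d/2)^2.
A = pi*(6.221e-3/2)^2 = 3.03956e-05 m^2
Q = 0.7467 * 3.03956e-05 * sqrt(2*9.81*25.41) * 1000 = 0.5068 L/s
Therefore the nozzle discharge = 0.5068 L/s.


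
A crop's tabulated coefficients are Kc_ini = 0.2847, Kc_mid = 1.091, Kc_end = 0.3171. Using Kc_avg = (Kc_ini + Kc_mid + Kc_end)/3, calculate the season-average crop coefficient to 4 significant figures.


Kc_avg = (0.2847 + 1.091 + 0.3171)/3 = 0.5643
Therefore the season-average crop coefficient = 0.5643.


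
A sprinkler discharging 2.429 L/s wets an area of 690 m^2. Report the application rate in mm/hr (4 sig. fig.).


Approach: apply the application rate relation, rate = (Q/A)*3600.
rate = (2.429 / 690) * 3600 = 12.67 mm/hr
Therefore the application rate = 12.67 mm/hr.


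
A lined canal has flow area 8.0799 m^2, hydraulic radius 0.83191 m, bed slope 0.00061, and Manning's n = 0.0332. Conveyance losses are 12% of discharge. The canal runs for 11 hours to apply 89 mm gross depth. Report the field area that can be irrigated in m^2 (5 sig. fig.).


Approach: apply Manning's equation with a conveyance and depth budget, Q = (1/n)*A*R^(2/3)*S^(1/2); Q_field = Q*(1-loss); Area = Q_field*t/(d/1000).
Step 1 — canal discharge (Manning's equation):
  Q = (1/0.0332) * 8.0799 * 0.83191^(2/3) * 0.00061^(1/2) = 5.316801 m^3/s
Step 2 — delivered flow: Q_field = 5.316801*(1 - 12/100) = 4.678785 m^3/s
Step 3 — volume delivered: V = 4.678785 * 11*3600 = 185279.9 m^3
Step 4 — area served: A = V / (depth/1000) = 185279.9 / 0.089 = 2081800 m^2
Therefore the field area that can be irrigated = 2081800 m^2.


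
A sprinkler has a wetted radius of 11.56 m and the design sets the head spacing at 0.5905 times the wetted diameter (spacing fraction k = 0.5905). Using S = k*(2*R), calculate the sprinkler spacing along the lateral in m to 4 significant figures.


S = 0.5905 * (2 * 11.56) = 13.65 m
Therefore the sprinkler spacing along the lateral = 13.65 m.


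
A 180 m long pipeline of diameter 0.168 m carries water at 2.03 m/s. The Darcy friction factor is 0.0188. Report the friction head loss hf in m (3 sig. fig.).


Approach: apply the Darcy-Weisbach equation, hf = f*(L/D)*(v^2/(2g)).
hf = 0.0188 * (180/0.168) * (2.03^2 / (2*9.81))
hf = 4.23 m
Therefore the friction head loss hf = 4.23 m.


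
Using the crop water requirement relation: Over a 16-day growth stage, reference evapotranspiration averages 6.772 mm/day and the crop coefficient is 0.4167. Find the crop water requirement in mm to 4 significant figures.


Approach: apply the crop water requirement relation, CWR = ET0 * Kc * days.
CWR = 6.772 * 0.4167 * 16 = 45.15 mm
Therefore the crop water requirement = 45.15 mm.


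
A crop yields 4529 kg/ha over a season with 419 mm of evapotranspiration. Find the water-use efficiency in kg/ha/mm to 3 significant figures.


Approach: apply the water-use efficiency ratio, WUE = yield/ET.
WUE = 4529 / 419 = 10.8 kg/ha/mm
Therefore the water-use efficiency = 10.8 kg/ha/mm.


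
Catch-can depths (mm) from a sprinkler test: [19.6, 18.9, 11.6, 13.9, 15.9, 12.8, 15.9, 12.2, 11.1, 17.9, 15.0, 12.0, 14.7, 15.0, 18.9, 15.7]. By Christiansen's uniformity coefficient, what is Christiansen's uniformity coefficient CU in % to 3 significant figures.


Approach: apply Christiansen's uniformity coefficient, CU = (1 - mean_abs_deviation/mean)*100.
mean = 15.069 mm
mean |d_i - mean| = 2.1648 mm
CU = (1 - 2.1648/15.069)*100 = 85.6 %
Therefore Christiansen's uniformity coefficient CU = 85.6 %.


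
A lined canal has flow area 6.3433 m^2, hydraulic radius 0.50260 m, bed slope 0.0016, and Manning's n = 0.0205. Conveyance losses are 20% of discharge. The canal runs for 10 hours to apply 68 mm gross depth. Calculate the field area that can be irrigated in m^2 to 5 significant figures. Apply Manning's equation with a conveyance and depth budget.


Approach: apply Manning's equation with a conveyance and depth budget, Q = (1/n)*A*R^(2/3)*S^(1/2); Q_field = Q*(1-loss); Area = Q_field*t/(d/1000).
Step 1 — canal discharge (Manning's equation):
  Q = (1/0.0205) * 6.3433 * 0.50260^(2/3) * 0.0016^(1/2) = 7.824136 m^3/s
Step 2 — delivered flow: Q_field = 7.824136*(1 - 20/100) = 6.259309 m^3/s
Step 3 — volume delivered: V = 6.259309 * 10*3600 = 225335.1 m^3
Step 4 — area served: A = V / (depth/1000) = 225335.1 / 0.068 = 3313800 m^2
Therefore the field area that can be irrigated = 3313800 m^2.


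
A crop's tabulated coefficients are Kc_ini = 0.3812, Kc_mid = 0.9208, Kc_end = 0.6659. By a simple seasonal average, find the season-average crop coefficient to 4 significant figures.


Approach: apply a simple seasonal average, Kc_avg = (Kc_ini + Kc_mid + Kc_end)/3.
Kc_avg = (0.3812 + 0.9208 + 0.6659)/3 = 0.6560
Therefore the season-average crop coefficient = 0.6560.


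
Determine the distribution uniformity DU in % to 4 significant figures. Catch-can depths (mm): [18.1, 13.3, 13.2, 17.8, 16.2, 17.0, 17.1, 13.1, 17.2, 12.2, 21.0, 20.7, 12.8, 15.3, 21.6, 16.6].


Approach: apply the low-quarter distribution uniformity, DU = (mean of lowest quarter of readings / overall mean)*100.
sorted lowest 4 of 16: [12.2, 12.8, 13.1, 13.2] -> mean = 12.8250 mm
overall mean = 16.4500 mm
DU = (12.8250/16.4500)*100 = 77.96 %
Therefore the distribution uniformity DU = 77.96 %.


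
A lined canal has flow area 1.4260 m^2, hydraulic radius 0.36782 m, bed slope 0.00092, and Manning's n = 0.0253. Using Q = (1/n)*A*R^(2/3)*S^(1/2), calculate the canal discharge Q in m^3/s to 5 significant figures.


Q = (1/0.0253) * 1.4260 * 0.36782^(2/3) * 0.00092^(1/2) = 0.87764 m^3/s
Therefore the canal discharge Q = 0.87764 m^3/s.


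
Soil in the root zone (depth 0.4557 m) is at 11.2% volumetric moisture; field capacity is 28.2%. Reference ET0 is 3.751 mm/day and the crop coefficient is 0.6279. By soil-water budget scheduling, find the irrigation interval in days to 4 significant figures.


Approach: apply soil-water budget scheduling, SMD = (FC-theta)/100*depth*1000; ETc = ET0*Kc; interval = SMD/ETc.
Step 1 — soil moisture deficit:
  SMD = (28.2 - 11.2)/100 * 0.4557 * 1000 = 77.4690 mm
Step 2 — daily crop ET (ETc = ET0*Kc):
  ETc = 3.751 * 0.6279 = 2.35525 mm/day
Step 3 — irrigation interval (SMD/ETc):
  interval = 77.4690 / 2.35525 = 32.89 days
Therefore the irrigation interval = 32.89 days.


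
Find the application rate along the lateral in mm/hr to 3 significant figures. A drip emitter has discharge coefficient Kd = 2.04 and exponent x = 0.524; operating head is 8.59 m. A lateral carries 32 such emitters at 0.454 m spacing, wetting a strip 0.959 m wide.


Approach: apply the emitter equation with a lateral mass balance, q = Kd*h^x; Q = n*q; rate = Q/(n*spacing*width).
Step 1 — single emitter flow (q = Kd*h^x):
  q = 2.04 * 8.59^0.524 = 6.2957 L/hr
Step 2 — total lateral flow: Q = 32 * 6.2957 = 201.46 L/hr
Step 3 — wetted area: A = 32 * 0.454 * 0.959 = 13.932 m^2
Step 4 — application rate: Q/A = 201.46/13.932 = 14.5 mm/hr
Therefore the application rate along the lateral = 14.5 mm/hr.


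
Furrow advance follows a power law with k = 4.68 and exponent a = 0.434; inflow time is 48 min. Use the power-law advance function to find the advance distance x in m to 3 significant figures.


Approach: apply the power-law advance function, x = k*t^a.
x = 4.68 * 48^0.434 = 25.1 m
Therefore the advance distance x = 25.1 m.


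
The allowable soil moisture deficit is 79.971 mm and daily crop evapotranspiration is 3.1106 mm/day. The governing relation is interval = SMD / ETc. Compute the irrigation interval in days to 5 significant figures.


interval = 79.971 / 3.1106 = 25.709 days
Therefore the irrigation interval = 25.709 days.


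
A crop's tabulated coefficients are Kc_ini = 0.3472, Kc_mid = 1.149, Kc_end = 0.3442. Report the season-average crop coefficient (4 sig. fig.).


Approach: apply a simple seasonal average, Kc_avg = (Kc_ini + Kc_mid + Kc_end)/3.
Kc_avg = (0.3472 + 1.149 + 0.3442)/3 = 0.6135
Therefore the season-average crop coefficient = 0.6135.


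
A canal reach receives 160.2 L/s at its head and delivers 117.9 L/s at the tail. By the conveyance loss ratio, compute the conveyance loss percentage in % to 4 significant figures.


Approach: apply the conveyance loss ratio, loss% = ((Q_head - Q_tail)/Q_head)*100.
loss = ((160.2 - 117.9)/160.2)*100 = 26.40 %
Therefore the conveyance loss percentage = 26.40 %.


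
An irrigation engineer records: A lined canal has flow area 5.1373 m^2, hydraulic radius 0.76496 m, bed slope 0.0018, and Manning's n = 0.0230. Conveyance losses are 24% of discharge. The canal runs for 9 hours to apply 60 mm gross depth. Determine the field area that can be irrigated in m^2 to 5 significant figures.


Approach: apply Manning's equation with a conveyance and depth budget, Q = (1/n)*A*R^(2/3)*S^(1/2); Q_field = Q*(1-loss); Area = Q_field*t/(d/1000).
Step 1 — canal discharge (Manning's equation):
  Q = (1/0.0230) * 5.1373 * 0.76496^(2/3) * 0.0018^(1/2) = 7.926275 m^3/s
Step 2 — delivered flow: Q_field = 7.926275*(1 - 24/100) = 6.023969 m^3/s
Step 3 — volume delivered: V = 6.023969 * 9*3600 = 195176.6 m^3
Step 4 — area served: A = V / (depth/1000) = 195176.6 / 0.06 = 3252900 m^2
Therefore the field area that can be irrigated = 3252900 m^2.


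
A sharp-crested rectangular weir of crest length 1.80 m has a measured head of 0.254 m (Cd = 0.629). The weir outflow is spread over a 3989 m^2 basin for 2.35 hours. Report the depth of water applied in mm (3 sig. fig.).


Approach: apply the rectangular weir equation with a volume-to-depth conversion, Q = (2/3)*Cd*L*sqrt(2g)*H^1.5; d = Q*t/A * 1000.
Step 1 — weir discharge:
  Q = (2/3)*0.629*1.80*sqrt(2*9.81)*0.254^1.5 = 0.42799 m^3/s
Step 2 — volume: V = 0.42799 * 2.35*3600 = 3620.8 m^3
Step 3 — depth: d = V/A * 1000 = 3620.8/3989 * 1000 = 908 mm
Therefore the depth of water applied = 908 mm.


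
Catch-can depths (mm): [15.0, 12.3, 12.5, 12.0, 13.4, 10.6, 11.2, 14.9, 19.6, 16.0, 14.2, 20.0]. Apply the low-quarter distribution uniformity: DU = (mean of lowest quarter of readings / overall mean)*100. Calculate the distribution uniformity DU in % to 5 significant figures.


sorted lowest 3 of 12: [10.6, 11.2, 12.0] -> mean = 11.26667 mm
overall mean = 14.30833 mm
DU = (11.26667/14.30833)*100 = 78.742 %
Therefore the distribution uniformity DU = 78.742 %.


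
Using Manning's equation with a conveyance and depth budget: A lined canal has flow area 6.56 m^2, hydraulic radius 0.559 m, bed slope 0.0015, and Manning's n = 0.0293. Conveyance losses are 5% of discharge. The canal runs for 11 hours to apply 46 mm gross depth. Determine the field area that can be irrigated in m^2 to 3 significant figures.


Approach: apply Manning's equation with a conveyance and depth budget, Q = (1/n)*A*R^(2/3)*S^(1/2); Q_field = Q*(1-loss); Area = Q_field*t/(d/1000).
Step 1 — canal discharge (Manning's equation):
  Q = (1/0.0293) * 6.56 * 0.559^(2/3) * 0.0015^(1/2) = 5.8842 m^3/s
Step 2 — delivered flow: Q_field = 5.8842*(1 - 5/100) = 5.5900 m^3/s
Step 3 — volume delivered: V = 5.5900 * 11*3600 = 221360 m^3
Step 4 — area served: A = V / (depth/1000) = 221360 / 0.046 = 4810000 m^2
Therefore the field area that can be irrigated = 4810000 m^2.


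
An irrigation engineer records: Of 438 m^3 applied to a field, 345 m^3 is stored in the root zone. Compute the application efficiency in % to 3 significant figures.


Approach: apply the application efficiency ratio, Ea = (stored/applied)*100.
Ea = (345/438)*100 = 78.8 %
Therefore the application efficiency = 78.8 %.


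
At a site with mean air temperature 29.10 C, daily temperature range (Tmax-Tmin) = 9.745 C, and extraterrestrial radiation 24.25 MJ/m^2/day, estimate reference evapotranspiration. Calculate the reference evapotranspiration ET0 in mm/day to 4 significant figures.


Approach: apply the Hargreaves-Samani method, ET0 = 0.0023*(Tmean+17.8)*sqrt(Tmax-Tmin)*0.408*Ra.
ET0 = 0.0023*(29.10+17.8)*sqrt(9.745)*0.408*24.25 = 3.332 mm/day
Therefore the reference evapotranspiration ET0 = 3.332 mm/day.


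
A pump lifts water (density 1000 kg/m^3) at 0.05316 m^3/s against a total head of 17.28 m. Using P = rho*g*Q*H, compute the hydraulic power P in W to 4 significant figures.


P = 1000 * 9.81 * 0.05316 * 17.28 = 9012 W
Therefore the hydraulic power P = 9012 W.


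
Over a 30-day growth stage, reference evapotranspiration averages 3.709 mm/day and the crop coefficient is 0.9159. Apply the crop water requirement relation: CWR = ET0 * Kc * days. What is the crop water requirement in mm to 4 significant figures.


CWR = 3.709 * 0.9159 * 30 = 101.9 mm
Therefore the crop water requirement = 101.9 mm.


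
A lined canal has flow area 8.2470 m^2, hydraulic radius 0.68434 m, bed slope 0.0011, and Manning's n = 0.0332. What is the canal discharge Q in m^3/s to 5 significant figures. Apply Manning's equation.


Approach: apply Manning's equation, Q = (1/n)*A*R^(2/3)*S^(1/2).
Q = (1/0.0332) * 8.2470 * 0.68434^(2/3) * 0.0011^(1/2) = 6.3979 m^3/s
Therefore the canal discharge Q = 6.3979 m^3/s.


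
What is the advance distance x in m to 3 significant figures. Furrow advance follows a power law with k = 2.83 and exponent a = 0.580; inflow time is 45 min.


Approach: apply the power-law advance function, x = k*t^a.
x = 2.83 * 45^0.580 = 25.7 m
Therefore the advance distance x = 25.7 m.


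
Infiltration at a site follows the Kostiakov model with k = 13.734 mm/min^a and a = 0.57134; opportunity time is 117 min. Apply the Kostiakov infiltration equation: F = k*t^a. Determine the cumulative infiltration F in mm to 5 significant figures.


F = 13.734 * 117^0.57134 = 208.66 mm
Therefore the cumulative infiltration F = 208.66 mm.


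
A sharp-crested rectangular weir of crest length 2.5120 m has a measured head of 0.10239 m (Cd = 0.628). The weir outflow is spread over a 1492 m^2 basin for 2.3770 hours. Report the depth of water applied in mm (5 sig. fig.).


Approach: apply the rectangular weir equation with a volume-to-depth conversion, Q = (2/3)*Cd*L*sqrt(2g)*H^1.5; d = Q*t/A * 1000.
Step 1 — weir discharge:
  Q = (2/3)*0.628*2.5120*sqrt(2*9.81)*0.10239^1.5 = 0.1526244 m^3/s
Step 2 — volume: V = 0.1526244 * 2.3770*3600 = 1306.037 m^3
Step 3 — depth: d = V/A * 1000 = 1306.037/1492 * 1000 = 875.36 mm
Therefore the depth of water applied = 875.36 mm.


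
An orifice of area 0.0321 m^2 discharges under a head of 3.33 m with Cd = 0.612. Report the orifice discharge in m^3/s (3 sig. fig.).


Approach: apply the orifice equation, Q = Cd*A*sqrt(2*g*h).
Q = 0.612 * 0.0321 * sqrt(2*9.81*3.33) = 0.159 m^3/s
Therefore the orifice discharge = 0.159 m^3/s.


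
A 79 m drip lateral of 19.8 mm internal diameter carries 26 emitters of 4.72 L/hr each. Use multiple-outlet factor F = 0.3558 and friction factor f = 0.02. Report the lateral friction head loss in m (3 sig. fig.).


Approach: apply Darcy-Weisbach with the multiple-outlet F-factor, Q = n*q/(3600*1000) m^3/s; v = Q/A; hf = F*f*(L/D)*(v^2/(2g)).
Q = 26*4.72/(3600*1000) = 3.4089e-05 m^3/s
A = pi*(19.8e-3/2)^2 = 3.0791e-04 m^2, so v = Q/A = 0.11071 m/s
hf = 0.3558*0.02*(79/0.0198)*(0.11071^2/(2*9.81)) = 0.0177 m
Therefore the lateral friction head loss = 0.0177 m.


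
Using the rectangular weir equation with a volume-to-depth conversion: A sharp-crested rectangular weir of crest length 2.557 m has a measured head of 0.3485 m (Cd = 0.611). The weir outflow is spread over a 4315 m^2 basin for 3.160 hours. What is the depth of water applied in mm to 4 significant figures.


Approach: apply the rectangular weir equation with a volume-to-depth conversion, Q = (2/3)*Cd*L*sqrt(2g)*H^1.5; d = Q*t/A * 1000.
Step 1 — weir discharge:
  Q = (2/3)*0.611*2.557*sqrt(2*9.81)*0.3485^1.5 = 0.949149 m^3/s
Step 2 — volume: V = 0.949149 * 3.160*3600 = 10797.5 m^3
Step 3 — depth: d = V/A * 1000 = 10797.5/4315 * 1000 = 2502 mm
Therefore the depth of water applied = 2502 mm.


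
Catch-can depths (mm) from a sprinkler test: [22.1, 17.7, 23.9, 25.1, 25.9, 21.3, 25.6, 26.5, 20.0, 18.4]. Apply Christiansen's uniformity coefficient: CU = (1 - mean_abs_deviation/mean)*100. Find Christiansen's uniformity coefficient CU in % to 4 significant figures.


mean = 22.6500 mm
mean |d_i - mean| = 2.75000 mm
CU = (1 - 2.75000/22.6500)*100 = 87.86 %
Therefore Christiansen's uniformity coefficient CU = 87.86 %.


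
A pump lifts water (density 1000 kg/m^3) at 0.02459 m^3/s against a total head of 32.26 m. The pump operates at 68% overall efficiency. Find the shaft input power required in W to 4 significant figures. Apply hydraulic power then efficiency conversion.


Approach: apply hydraulic power then efficiency conversion, P = rho*g*Q*H; P_in = P/eta.
Step 1 — hydraulic power (P = rho*g*Q*H):
  P = 1000 * 9.81 * 0.02459 * 32.26 = 7782.01 W
Step 2 — input power: P_in = P/eta = 7782.01 / 0.68 = 11440 W
Therefore the shaft input power required = 11440 W.


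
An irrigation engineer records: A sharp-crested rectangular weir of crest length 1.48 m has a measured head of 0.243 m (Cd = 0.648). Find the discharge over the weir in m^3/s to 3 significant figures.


Approach: apply the rectangular weir equation, Q = (2/3)*Cd*L*sqrt(2g)*H^1.5.
Q = (2/3)*0.648*1.48*sqrt(2*9.81)*0.243^1.5 = 0.339 m^3/s
Therefore the discharge over the weir = 0.339 m^3/s.


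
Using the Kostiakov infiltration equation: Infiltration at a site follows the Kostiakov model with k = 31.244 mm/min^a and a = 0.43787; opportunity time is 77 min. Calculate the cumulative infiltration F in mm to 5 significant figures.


Approach: apply the Kostiakov infiltration equation, F = k*t^a.
F = 31.244 * 77^0.43787 = 209.32 mm
Therefore the cumulative infiltration F = 209.32 mm.


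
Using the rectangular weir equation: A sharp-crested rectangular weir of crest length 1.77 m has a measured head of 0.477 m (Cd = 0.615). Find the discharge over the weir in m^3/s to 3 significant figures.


Approach: apply the rectangular weir equation, Q = (2/3)*Cd*L*sqrt(2g)*H^1.5.
Q = (2/3)*0.615*1.77*sqrt(2*9.81)*0.477^1.5 = 1.06 m^3/s
Therefore the discharge over the weir = 1.06 m^3/s.


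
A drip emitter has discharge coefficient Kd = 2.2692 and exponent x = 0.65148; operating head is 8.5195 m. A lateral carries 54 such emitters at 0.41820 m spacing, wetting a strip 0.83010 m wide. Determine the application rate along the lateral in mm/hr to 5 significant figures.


Approach: apply the emitter equation with a lateral mass balance, q = Kd*h^x; Q = n*q; rate = Q/(n*spacing*width).
Step 1 — single emitter flow (q = Kd*h^x):
  q = 2.2692 * 8.5195^0.65148 = 9.162605 L/hr
Step 2 — total lateral flow: Q = 54 * 9.162605 = 494.7807 L/hr
Step 3 — wetted area: A = 54 * 0.41820 * 0.83010 = 18.74598 m^2
Step 4 — application rate: Q/A = 494.7807/18.74598 = 26.394 mm/hr
Therefore the application rate along the lateral = 26.394 mm/hr.


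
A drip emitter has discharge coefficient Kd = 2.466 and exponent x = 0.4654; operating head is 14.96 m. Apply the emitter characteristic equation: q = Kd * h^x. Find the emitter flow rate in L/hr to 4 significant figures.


q = 2.466 * 14.96^0.4654 = 8.686 L/hr
Therefore the emitter flow rate = 8.686 L/hr.


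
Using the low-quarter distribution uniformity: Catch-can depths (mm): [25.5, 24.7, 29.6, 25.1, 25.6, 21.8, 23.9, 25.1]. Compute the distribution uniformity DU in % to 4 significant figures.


Approach: apply the low-quarter distribution uniformity, DU = (mean of lowest quarter of readings / overall mean)*100.
sorted lowest 2 of 8: [21.8, 23.9] -> mean = 22.8500 mm
overall mean = 25.1625 mm
DU = (22.8500/25.1625)*100 = 90.81 %
Therefore the distribution uniformity DU = 90.81 %.


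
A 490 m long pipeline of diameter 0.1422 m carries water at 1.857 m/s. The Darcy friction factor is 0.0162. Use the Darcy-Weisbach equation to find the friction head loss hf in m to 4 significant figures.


Approach: apply the Darcy-Weisbach equation, hf = f*(L/D)*(v^2/(2g)).
hf = 0.0162 * (490/0.1422) * (1.857^2 / (2*9.81))
hf = 9.812 m
Therefore the friction head loss hf = 9.812 m.


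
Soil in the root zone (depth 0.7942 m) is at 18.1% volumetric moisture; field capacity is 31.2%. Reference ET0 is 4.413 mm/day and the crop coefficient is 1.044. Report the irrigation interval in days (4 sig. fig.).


Approach: apply soil-water budget scheduling, SMD = (FC-theta)/100*depth*1000; ETc = ET0*Kc; interval = SMD/ETc.
Step 1 — soil moisture deficit:
  SMD = (31.2 - 18.1)/100 * 0.7942 * 1000 = 104.040 mm
Step 2 — daily crop ET (ETc = ET0*Kc):
  ETc = 4.413 * 1.044 = 4.60717 mm/day
Step 3 — irrigation interval (SMD/ETc):
  interval = 104.040 / 4.60717 = 22.58 days
Therefore the irrigation interval = 22.58 days.


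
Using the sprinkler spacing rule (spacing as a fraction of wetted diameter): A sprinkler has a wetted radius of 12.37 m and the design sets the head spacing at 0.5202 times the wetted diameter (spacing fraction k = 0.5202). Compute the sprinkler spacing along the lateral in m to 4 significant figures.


Approach: apply the sprinkler spacing rule (spacing as a fraction of wetted diameter), S = k*(2*R).
S = 0.5202 * (2 * 12.37) = 12.87 m
Therefore the sprinkler spacing along the lateral = 12.87 m.


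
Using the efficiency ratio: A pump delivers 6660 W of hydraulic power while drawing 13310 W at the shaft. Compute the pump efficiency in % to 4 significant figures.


Approach: apply the efficiency ratio, eta = (P_out/P_in)*100.
eta = (6660 / 13310) * 100 = 50.04 %
Therefore the pump efficiency = 50.04 %.


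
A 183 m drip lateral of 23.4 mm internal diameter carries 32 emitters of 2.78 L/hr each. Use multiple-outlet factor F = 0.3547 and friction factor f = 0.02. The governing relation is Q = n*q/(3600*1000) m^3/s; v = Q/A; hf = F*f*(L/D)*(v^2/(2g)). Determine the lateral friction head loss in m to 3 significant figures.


Q = 32*2.78/(3600*1000) = 2.4711e-05 m^3/s
A = pi*(23.4e-3/2)^2 = 4.3005e-04 m^2, so v = Q/A = 0.057461 m/s
hf = 0.3547*0.02*(183/0.0234)*(0.057461^2/(2*9.81)) = 0.00934 m
Therefore the lateral friction head loss = 0.00934 m.


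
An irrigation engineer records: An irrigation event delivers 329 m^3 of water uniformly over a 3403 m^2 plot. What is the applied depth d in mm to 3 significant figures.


Approach: apply depth from volume over area, d = (V/A)*1000.
d = (329 / 3403) * 1000 = 96.7 mm
Therefore the applied depth d = 96.7 mm.


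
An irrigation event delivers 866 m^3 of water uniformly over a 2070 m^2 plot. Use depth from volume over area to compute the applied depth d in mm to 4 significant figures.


Approach: apply depth from volume over area, d = (V/A)*1000.
d = (866 / 2070) * 1000 = 418.4 mm
Therefore the applied depth d = 418.4 mm.


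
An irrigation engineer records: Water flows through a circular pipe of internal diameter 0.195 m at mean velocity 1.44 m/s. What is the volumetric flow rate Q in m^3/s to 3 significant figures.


Approach: apply the continuity equation for pipe flow, Q = A * v with A = pi*(D/2)^2.
A = pi*(0.195/2)^2 = 0.029865 m^2
Q = 0.029865 * 1.44 = 0.0430 m^3/s
Therefore the volumetric flow rate Q = 0.0430 m^3/s.


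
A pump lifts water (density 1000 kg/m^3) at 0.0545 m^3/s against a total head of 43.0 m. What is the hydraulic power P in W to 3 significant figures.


Approach: apply the hydraulic power relation, P = rho*g*Q*H.
P = 1000 * 9.81 * 0.0545 * 43.0 = 23000 W
Therefore the hydraulic power P = 23000 W.
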